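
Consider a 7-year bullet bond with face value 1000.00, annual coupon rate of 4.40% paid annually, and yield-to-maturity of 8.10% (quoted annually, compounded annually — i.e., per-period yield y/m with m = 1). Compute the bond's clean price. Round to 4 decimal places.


Coupon per period c = face * coupon_rate / m = 44.000000
Periods per year m = 1; per-period yield y/m = 0.081000
Number of cashflows N = 7
Cashflows (t years, CF_t, discount factor 1/(1+y/m)^(m*t), PV):
  t = 1.0000: CF_t = 44.000000, DF = 0.925069, PV = 40.703053
  t = 2.0000: CF_t = 44.000000, DF = 0.855753, PV = 37.653148
  t = 3.0000: CF_t = 44.000000, DF = 0.791631, PV = 34.831774
  t = 4.0000: CF_t = 44.000000, DF = 0.732314, PV = 32.221808
  t = 5.0000: CF_t = 44.000000, DF = 0.677441, PV = 29.807408
  t = 6.0000: CF_t = 44.000000, DF = 0.626680, PV = 27.573920
  t = 7.0000: CF_t = 1044.000000, DF = 0.579722, PV = 605.230270
Price P = sum_t PV_t = 808.021380

Answer: Price = 808.0214


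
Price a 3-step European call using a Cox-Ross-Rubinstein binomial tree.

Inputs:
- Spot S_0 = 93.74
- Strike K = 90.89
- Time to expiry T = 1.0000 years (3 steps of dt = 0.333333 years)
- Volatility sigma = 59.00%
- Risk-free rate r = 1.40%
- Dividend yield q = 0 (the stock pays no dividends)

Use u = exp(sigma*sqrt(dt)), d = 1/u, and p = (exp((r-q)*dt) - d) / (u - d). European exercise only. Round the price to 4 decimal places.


dt = T/N = 0.333333
u = exp(sigma*sqrt(dt)) = 1.405842; d = 1/u = 0.711317
p = (exp((r-q)*dt) - d) / (u - d) = 0.422390
Discount per step: exp(-r*dt) = 0.995344
Stock lattice S(k, i) with i counting down-moves:
  k=0: S(0,0) = 93.7400
  k=1: S(1,0) = 131.7837; S(1,1) = 66.6789
  k=2: S(2,0) = 185.2671; S(2,1) = 93.7400; S(2,2) = 47.4298
  k=3: S(3,0) = 260.4563; S(3,1) = 131.7837; S(3,2) = 66.6789; S(3,3) = 33.7377
Terminal payoffs V(N, i) = max(S_T - K, 0):
  V(3,0) = 169.566268; V(3,1) = 40.893662; V(3,2) = 0.000000; V(3,3) = 0.000000
Backward induction: V(k, i) = exp(-r*dt) * [p * V(k+1, i) + (1-p) * V(k+1, i+1)].
  V(2,0) = exp(-r*dt) * [p*169.566268 + (1-p)*40.893662] = 94.800217
  V(2,1) = exp(-r*dt) * [p*40.893662 + (1-p)*0.000000] = 17.192644
  V(2,2) = exp(-r*dt) * [p*0.000000 + (1-p)*0.000000] = 0.000000
  V(1,0) = exp(-r*dt) * [p*94.800217 + (1-p)*17.192644] = 49.740623
  V(1,1) = exp(-r*dt) * [p*17.192644 + (1-p)*0.000000] = 7.228186
  V(0,0) = exp(-r*dt) * [p*49.740623 + (1-p)*7.228186] = 25.067748

Answer: Price = V(0,0) = 25.0677


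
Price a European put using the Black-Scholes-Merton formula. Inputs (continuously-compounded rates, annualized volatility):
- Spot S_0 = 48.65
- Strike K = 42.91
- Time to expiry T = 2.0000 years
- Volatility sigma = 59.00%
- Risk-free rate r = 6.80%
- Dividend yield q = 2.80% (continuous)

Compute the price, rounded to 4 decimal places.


d1 = (ln(S/K) + (r - q + 0.5*sigma^2) * T) / (sigma * sqrt(T)) = 0.66353811
d2 = d1 - sigma * sqrt(T) = -0.17084789
exp(-rT) = 0.87284263; exp(-qT) = 0.94553914
P = K * exp(-rT) * N(-d2) - S_0 * exp(-qT) * N(-d1)
N(-d1) = 0.25349299; N(-d2) = 0.56782832
P = 42.9100 * 0.87284263 * 0.56782832 - 48.6500 * 0.94553914 * 0.25349299 = 9.6065

Answer: Price = 9.6065


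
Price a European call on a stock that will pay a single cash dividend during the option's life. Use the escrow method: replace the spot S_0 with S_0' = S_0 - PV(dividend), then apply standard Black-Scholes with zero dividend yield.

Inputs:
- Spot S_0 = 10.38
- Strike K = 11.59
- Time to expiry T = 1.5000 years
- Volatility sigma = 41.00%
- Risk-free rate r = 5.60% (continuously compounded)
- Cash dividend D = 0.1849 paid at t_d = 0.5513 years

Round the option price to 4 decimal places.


PV(D) = D * exp(-r * t_d) = 0.1849 * 0.96959890 = 0.17927884
S_0' = S_0 - PV(D) = 10.3800 - 0.17927884 = 10.20072116
d1 = (ln(S_0'/K) + (r + sigma^2/2)*T) / (sigma*sqrt(T)) = 0.16407750
d2 = d1 - sigma*sqrt(T) = -0.33806789
exp(-rT) = 0.91943126
N(d1) = 0.56516493; N(d2) = 0.36765601
C = S_0' * N(d1) - K * exp(-rT) * N(d2) = 10.20072116 * 0.56516493 - 11.5900 * 0.91943126 * 0.36765601 = 1.8473

Answer: Price = 1.8473


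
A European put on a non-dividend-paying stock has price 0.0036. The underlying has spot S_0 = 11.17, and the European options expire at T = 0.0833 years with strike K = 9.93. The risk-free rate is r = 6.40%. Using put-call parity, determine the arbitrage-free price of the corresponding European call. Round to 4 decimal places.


Answer: Call price = 1.2964

Derivation:
Put-call parity: C - P = S_0 * exp(-qT) - K * exp(-rT).
S_0 * exp(-qT) = 11.1700 * 1.00000000 = 11.17000000
K * exp(-rT) = 9.9300 * 0.99468299 = 9.87720205
C = P + S*exp(-qT) - K*exp(-rT)
C = 0.0036 + 11.17000000 - 9.87720205 = 1.2964


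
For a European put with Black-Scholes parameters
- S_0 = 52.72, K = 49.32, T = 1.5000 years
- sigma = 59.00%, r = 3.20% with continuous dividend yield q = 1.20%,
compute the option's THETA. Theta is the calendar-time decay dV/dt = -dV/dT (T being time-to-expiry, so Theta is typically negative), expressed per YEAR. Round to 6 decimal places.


Answer: Theta = -3.706997

Derivation:
d1 = 0.4950739998; d2 = -0.2275254743
phi(d1) = 0.3529292504; exp(-qT) = 0.9821610324; exp(-rT) = 0.9531337871
Theta = -S*exp(-qT)*phi(d1)*sigma/(2*sqrt(T)) + r*K*exp(-rT)*N(-d2) - q*S*exp(-qT)*N(-d1)
N(-d1) = 0.3102739431; N(-d2) = 0.5899924185; sqrt(T) = 1.2247448714
Term 1 = -52.7200 * 0.9821610324 * 0.3529292504 * 0.5900 / (2 * 1.2247448714) = -4.4017172444
Term 2 = 0.0320 * 49.3200 * 0.9531337871 * 0.5899924185 = 0.8875101776
Term 3 = -0.0120 * 52.7200 * 0.9821610324 * 0.3102739431 = -0.1927900660
Theta = -4.4017172444 + (0.8875101776) + (-0.1927900660) = -3.706997


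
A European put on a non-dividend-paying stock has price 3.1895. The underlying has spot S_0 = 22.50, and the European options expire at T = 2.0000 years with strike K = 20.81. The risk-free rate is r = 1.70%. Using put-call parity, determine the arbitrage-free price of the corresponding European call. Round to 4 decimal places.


Put-call parity: C - P = S_0 * exp(-qT) - K * exp(-rT).
S_0 * exp(-qT) = 22.5000 * 1.00000000 = 22.50000000
K * exp(-rT) = 20.8100 * 0.96657150 = 20.11435301
C = P + S*exp(-qT) - K*exp(-rT)
C = 3.1895 + 22.50000000 - 20.11435301 = 5.5751

Answer: Call price = 5.5751


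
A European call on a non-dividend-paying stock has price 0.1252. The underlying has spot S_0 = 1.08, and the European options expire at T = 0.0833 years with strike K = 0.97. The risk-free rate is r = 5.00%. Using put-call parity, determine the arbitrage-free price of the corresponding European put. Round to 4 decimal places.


Answer: Put price = 0.0112

Derivation:
Put-call parity: C - P = S_0 * exp(-qT) - K * exp(-rT).
S_0 * exp(-qT) = 1.0800 * 1.00000000 = 1.08000000
K * exp(-rT) = 0.9700 * 0.99584366 = 0.96596835
P = C - S*exp(-qT) + K*exp(-rT)
P = 0.1252 - 1.08000000 + 0.96596835 = 0.0112


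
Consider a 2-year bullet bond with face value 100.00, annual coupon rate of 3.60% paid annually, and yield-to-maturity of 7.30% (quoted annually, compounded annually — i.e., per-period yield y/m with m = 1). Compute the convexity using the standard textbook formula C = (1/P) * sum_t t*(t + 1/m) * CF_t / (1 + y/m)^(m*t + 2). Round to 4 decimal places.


Coupon per period c = face * coupon_rate / m = 3.600000
Periods per year m = 1; per-period yield y/m = 0.073000
Number of cashflows N = 2
Cashflows (t years, CF_t, discount factor 1/(1+y/m)^(m*t), PV):
  t = 1.0000: CF_t = 3.600000, DF = 0.931966, PV = 3.355079
  t = 2.0000: CF_t = 103.600000, DF = 0.868561, PV = 89.982968
Price P = sum_t PV_t = 93.338047
Convexity numerator sum_t t*(t + 1/m) * CF_t / (1+y/m)^(m*t + 2):
  t = 1.0000: term = 5.828185
  t = 2.0000: term = 468.934427
Convexity = (1/P) * sum = 474.762612 / 93.338047 = 5.086485

Answer: Convexity = 5.0865


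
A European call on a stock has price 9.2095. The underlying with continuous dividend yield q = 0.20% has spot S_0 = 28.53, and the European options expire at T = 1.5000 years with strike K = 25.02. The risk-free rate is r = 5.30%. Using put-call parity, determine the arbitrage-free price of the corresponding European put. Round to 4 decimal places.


Answer: Put price = 3.8729

Derivation:
Put-call parity: C - P = S_0 * exp(-qT) - K * exp(-rT).
S_0 * exp(-qT) = 28.5300 * 0.99700450 = 28.44453826
K * exp(-rT) = 25.0200 * 0.92357802 = 23.10792206
P = C - S*exp(-qT) + K*exp(-rT)
P = 9.2095 - 28.44453826 + 23.10792206 = 3.8729


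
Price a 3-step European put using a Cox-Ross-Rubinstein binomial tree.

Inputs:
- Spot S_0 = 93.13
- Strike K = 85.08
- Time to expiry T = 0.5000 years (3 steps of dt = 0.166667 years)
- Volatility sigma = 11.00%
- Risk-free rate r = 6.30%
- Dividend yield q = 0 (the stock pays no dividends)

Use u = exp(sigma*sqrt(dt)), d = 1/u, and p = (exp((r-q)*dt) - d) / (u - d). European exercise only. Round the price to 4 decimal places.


dt = T/N = 0.166667
u = exp(sigma*sqrt(dt)) = 1.045931; d = 1/u = 0.956086
p = (exp((r-q)*dt) - d) / (u - d) = 0.606259
Discount per step: exp(-r*dt) = 0.989555
Stock lattice S(k, i) with i counting down-moves:
  k=0: S(0,0) = 93.1300
  k=1: S(1,0) = 97.4075; S(1,1) = 89.0403
  k=2: S(2,0) = 101.8816; S(2,1) = 93.1300; S(2,2) = 85.1302
  k=3: S(3,0) = 106.5611; S(3,1) = 97.4075; S(3,2) = 89.0403; S(3,3) = 81.3918
Terminal payoffs V(N, i) = max(K - S_T, 0):
  V(3,0) = 0.000000; V(3,1) = 0.000000; V(3,2) = 0.000000; V(3,3) = 3.688208
Backward induction: V(k, i) = exp(-r*dt) * [p * V(k+1, i) + (1-p) * V(k+1, i+1)].
  V(2,0) = exp(-r*dt) * [p*0.000000 + (1-p)*0.000000] = 0.000000
  V(2,1) = exp(-r*dt) * [p*0.000000 + (1-p)*0.000000] = 0.000000
  V(2,2) = exp(-r*dt) * [p*0.000000 + (1-p)*3.688208] = 1.437031
  V(1,0) = exp(-r*dt) * [p*0.000000 + (1-p)*0.000000] = 0.000000
  V(1,1) = exp(-r*dt) * [p*0.000000 + (1-p)*1.437031] = 0.559908
  V(0,0) = exp(-r*dt) * [p*0.000000 + (1-p)*0.559908] = 0.218156

Answer: Price = V(0,0) = 0.2182


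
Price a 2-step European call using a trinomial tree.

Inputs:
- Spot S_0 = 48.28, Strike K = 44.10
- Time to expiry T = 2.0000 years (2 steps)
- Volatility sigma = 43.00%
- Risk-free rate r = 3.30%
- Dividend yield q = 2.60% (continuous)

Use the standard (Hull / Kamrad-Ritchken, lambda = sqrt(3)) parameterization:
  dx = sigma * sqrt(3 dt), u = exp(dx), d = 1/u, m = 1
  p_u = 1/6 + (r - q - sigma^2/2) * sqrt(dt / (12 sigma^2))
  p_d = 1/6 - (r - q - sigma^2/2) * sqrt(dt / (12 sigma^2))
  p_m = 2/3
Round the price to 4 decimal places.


Answer: Price = V(0,0) = 11.6873

Derivation:
dt = T/N = 1.000000; dx = sigma*sqrt(3*dt) = 0.744782
u = exp(dx) = 2.105982; d = 1/u = 0.474838
p_u = 0.109301, p_m = 0.666667, p_d = 0.224032
Discount per step: exp(-r*dt) = 0.967539
Stock lattice S(k, j) with j the centered position index:
  k=0: S(0,+0) = 48.2800
  k=1: S(1,-1) = 22.9252; S(1,+0) = 48.2800; S(1,+1) = 101.6768
  k=2: S(2,-2) = 10.8857; S(2,-1) = 22.9252; S(2,+0) = 48.2800; S(2,+1) = 101.6768; S(2,+2) = 214.1295
Terminal payoffs V(N, j) = max(S_T - K, 0):
  V(2,-2) = 0.000000; V(2,-1) = 0.000000; V(2,+0) = 4.180000; V(2,+1) = 57.576809; V(2,+2) = 170.029525
Backward induction: V(k, j) = exp(-r*dt) * [p_u * V(k+1, j+1) + p_m * V(k+1, j) + p_d * V(k+1, j-1)]
  V(1,-1) = exp(-r*dt) * [p_u*4.180000 + p_m*0.000000 + p_d*0.000000] = 0.442047
  V(1,+0) = exp(-r*dt) * [p_u*57.576809 + p_m*4.180000 + p_d*0.000000] = 8.785117
  V(1,+1) = exp(-r*dt) * [p_u*170.029525 + p_m*57.576809 + p_d*4.180000] = 56.025679
  V(0,+0) = exp(-r*dt) * [p_u*56.025679 + p_m*8.785117 + p_d*0.442047] = 11.687317


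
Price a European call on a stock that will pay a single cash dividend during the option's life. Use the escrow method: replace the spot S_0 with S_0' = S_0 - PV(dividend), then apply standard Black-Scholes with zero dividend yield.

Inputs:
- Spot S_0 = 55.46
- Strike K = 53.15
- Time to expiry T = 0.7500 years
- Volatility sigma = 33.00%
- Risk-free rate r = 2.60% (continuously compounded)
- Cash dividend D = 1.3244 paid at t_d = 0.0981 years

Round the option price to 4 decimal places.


PV(D) = D * exp(-r * t_d) = 1.3244 * 0.99745265 = 1.32102629
S_0' = S_0 - PV(D) = 55.4600 - 1.32102629 = 54.13897371
d1 = (ln(S_0'/K) + (r + sigma^2/2)*T) / (sigma*sqrt(T)) = 0.27563655
d2 = d1 - sigma*sqrt(T) = -0.01015184
exp(-rT) = 0.98068890
N(d1) = 0.60858638; N(d2) = 0.49595007
C = S_0' * N(d1) - K * exp(-rT) * N(d2) = 54.13897371 * 0.60858638 - 53.1500 * 0.98068890 * 0.49595007 = 7.0975

Answer: Price = 7.0975


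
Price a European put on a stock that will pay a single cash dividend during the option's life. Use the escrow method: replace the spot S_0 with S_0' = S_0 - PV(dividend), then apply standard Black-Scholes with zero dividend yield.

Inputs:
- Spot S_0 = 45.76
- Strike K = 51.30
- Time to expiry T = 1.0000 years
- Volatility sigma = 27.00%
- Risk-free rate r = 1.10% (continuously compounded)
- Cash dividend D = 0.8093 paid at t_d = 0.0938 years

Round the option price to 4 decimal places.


Answer: Price = 8.5361

Derivation:
PV(D) = D * exp(-r * t_d) = 0.8093 * 0.99896873 = 0.80846539
S_0' = S_0 - PV(D) = 45.7600 - 0.80846539 = 44.95153461
d1 = (ln(S_0'/K) + (r + sigma^2/2)*T) / (sigma*sqrt(T)) = -0.31354019
d2 = d1 - sigma*sqrt(T) = -0.58354019
exp(-rT) = 0.98906028
N(-d1) = 0.62306485; N(-d2) = 0.72023515
P = K * exp(-rT) * N(-d2) - S_0' * N(-d1) = 51.3000 * 0.98906028 * 0.72023515 - 44.95153461 * 0.62306485 = 8.5361


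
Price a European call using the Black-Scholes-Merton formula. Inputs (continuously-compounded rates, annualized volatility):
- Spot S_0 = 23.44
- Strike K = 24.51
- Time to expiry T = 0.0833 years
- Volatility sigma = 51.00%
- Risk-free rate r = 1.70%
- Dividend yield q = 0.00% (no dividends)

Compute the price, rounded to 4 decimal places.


d1 = (ln(S/K) + (r - q + 0.5*sigma^2) * T) / (sigma * sqrt(T)) = -0.22003462
d2 = d1 - sigma * sqrt(T) = -0.36722949
exp(-rT) = 0.99858490; exp(-qT) = 1.00000000
C = S_0 * exp(-qT) * N(d1) - K * exp(-rT) * N(d2)
N(d1) = 0.41292210; N(d2) = 0.35672392
C = 23.4400 * 1.00000000 * 0.41292210 - 24.5100 * 0.99858490 * 0.35672392 = 0.9480

Answer: Price = 0.9480


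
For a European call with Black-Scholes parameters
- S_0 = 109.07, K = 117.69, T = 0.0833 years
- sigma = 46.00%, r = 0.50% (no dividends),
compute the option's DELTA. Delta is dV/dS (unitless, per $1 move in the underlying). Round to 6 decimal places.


Answer: Delta = 0.307339

Derivation:
d1 = -0.5034085322; d2 = -0.6361725334
phi(d1) = 0.3514637831; exp(-qT) = 1.0000000000; exp(-rT) = 0.9995835867
N(d1) = 0.3073385370
Delta = exp(-qT) * N(d1) = 1.0000000000 * 0.3073385370 = 0.307339


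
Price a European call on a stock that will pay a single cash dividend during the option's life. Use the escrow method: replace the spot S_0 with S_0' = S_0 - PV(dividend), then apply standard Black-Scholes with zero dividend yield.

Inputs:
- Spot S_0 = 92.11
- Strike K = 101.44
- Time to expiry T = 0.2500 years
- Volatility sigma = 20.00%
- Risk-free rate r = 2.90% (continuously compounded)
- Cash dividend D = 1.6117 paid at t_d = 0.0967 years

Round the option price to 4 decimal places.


PV(D) = D * exp(-r * t_d) = 1.6117 * 0.99719963 = 1.60718664
S_0' = S_0 - PV(D) = 92.1100 - 1.60718664 = 90.50281336
d1 = (ln(S_0'/K) + (r + sigma^2/2)*T) / (sigma*sqrt(T)) = -1.01836554
d2 = d1 - sigma*sqrt(T) = -1.11836554
exp(-rT) = 0.99277622
N(d1) = 0.15425214; N(d2) = 0.13170545
C = S_0' * N(d1) - K * exp(-rT) * N(d2) = 90.50281336 * 0.15425214 - 101.4400 * 0.99277622 * 0.13170545 = 0.6966

Answer: Price = 0.6966


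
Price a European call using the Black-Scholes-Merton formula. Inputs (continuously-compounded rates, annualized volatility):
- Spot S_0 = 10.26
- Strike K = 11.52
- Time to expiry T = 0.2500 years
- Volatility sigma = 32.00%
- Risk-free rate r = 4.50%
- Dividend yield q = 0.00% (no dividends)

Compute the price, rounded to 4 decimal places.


d1 = (ln(S/K) + (r - q + 0.5*sigma^2) * T) / (sigma * sqrt(T)) = -0.57363635
d2 = d1 - sigma * sqrt(T) = -0.73363635
exp(-rT) = 0.98881304; exp(-qT) = 1.00000000
C = S_0 * exp(-qT) * N(d1) - K * exp(-rT) * N(d2)
N(d1) = 0.28310696; N(d2) = 0.23158520
C = 10.2600 * 1.00000000 * 0.28310696 - 11.5200 * 0.98881304 * 0.23158520 = 0.2667

Answer: Price = 0.2667


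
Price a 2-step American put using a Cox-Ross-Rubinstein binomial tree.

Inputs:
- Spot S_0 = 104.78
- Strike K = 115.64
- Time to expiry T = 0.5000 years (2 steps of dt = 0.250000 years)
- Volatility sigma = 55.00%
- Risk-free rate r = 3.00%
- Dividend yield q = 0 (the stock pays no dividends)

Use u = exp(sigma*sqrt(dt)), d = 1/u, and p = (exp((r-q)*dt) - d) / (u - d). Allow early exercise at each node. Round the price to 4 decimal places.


dt = T/N = 0.250000
u = exp(sigma*sqrt(dt)) = 1.316531; d = 1/u = 0.759572
p = (exp((r-q)*dt) - d) / (u - d) = 0.445197
Discount per step: exp(-r*dt) = 0.992528
Stock lattice S(k, i) with i counting down-moves:
  k=0: S(0,0) = 104.7800
  k=1: S(1,0) = 137.9461; S(1,1) = 79.5880
  k=2: S(2,0) = 181.6103; S(2,1) = 104.7800; S(2,2) = 60.4528
Terminal payoffs V(N, i) = max(K - S_T, 0):
  V(2,0) = 0.000000; V(2,1) = 10.860000; V(2,2) = 55.187199
Backward induction: V(k, i) = exp(-r*dt) * [p * V(k+1, i) + (1-p) * V(k+1, i+1)]; then take max(V_cont, immediate exercise) for American.
  V(1,0) = exp(-r*dt) * [p*0.000000 + (1-p)*10.860000] = 5.980145; exercise = 0.000000; V(1,0) = max -> 5.980145
  V(1,1) = exp(-r*dt) * [p*10.860000 + (1-p)*55.187199] = 35.187977; exercise = 36.052033; V(1,1) = max -> 36.052033
  V(0,0) = exp(-r*dt) * [p*5.980145 + (1-p)*36.052033] = 22.494784; exercise = 10.860000; V(0,0) = max -> 22.494784

Answer: Price = V(0,0) = 22.4948


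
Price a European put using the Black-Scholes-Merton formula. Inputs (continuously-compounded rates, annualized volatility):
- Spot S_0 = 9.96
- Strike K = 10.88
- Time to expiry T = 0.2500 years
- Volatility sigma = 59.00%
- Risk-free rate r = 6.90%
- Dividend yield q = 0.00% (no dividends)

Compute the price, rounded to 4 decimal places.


Answer: Price = 1.6127

Derivation:
d1 = (ln(S/K) + (r - q + 0.5*sigma^2) * T) / (sigma * sqrt(T)) = -0.09351414
d2 = d1 - sigma * sqrt(T) = -0.38851414
exp(-rT) = 0.98289793; exp(-qT) = 1.00000000
P = K * exp(-rT) * N(-d2) - S_0 * exp(-qT) * N(-d1)
N(-d1) = 0.53725244; N(-d2) = 0.65118220
P = 10.8800 * 0.98289793 * 0.65118220 - 9.9600 * 1.00000000 * 0.53725244 = 1.6127


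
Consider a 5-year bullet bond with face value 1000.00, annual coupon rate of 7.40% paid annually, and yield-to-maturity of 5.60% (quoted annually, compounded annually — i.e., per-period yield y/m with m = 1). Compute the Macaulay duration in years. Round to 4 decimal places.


Answer: Macaulay duration = 4.3827 years

Derivation:
Coupon per period c = face * coupon_rate / m = 74.000000
Periods per year m = 1; per-period yield y/m = 0.056000
Number of cashflows N = 5
Cashflows (t years, CF_t, discount factor 1/(1+y/m)^(m*t), PV):
  t = 1.0000: CF_t = 74.000000, DF = 0.946970, PV = 70.075758
  t = 2.0000: CF_t = 74.000000, DF = 0.896752, PV = 66.359619
  t = 3.0000: CF_t = 74.000000, DF = 0.849197, PV = 62.840548
  t = 4.0000: CF_t = 74.000000, DF = 0.804163, PV = 59.508095
  t = 5.0000: CF_t = 1074.000000, DF = 0.761518, PV = 817.870776
Price P = sum_t PV_t = 1076.654796
Macaulay numerator sum_t t * PV_t:
  t * PV_t at t = 1.0000: 70.075758
  t * PV_t at t = 2.0000: 132.719238
  t * PV_t at t = 3.0000: 188.521645
  t * PV_t at t = 4.0000: 238.032380
  t * PV_t at t = 5.0000: 4089.353880
Macaulay duration D = (sum_t t * PV_t) / P = 4718.702900 / 1076.654796 = 4.382745


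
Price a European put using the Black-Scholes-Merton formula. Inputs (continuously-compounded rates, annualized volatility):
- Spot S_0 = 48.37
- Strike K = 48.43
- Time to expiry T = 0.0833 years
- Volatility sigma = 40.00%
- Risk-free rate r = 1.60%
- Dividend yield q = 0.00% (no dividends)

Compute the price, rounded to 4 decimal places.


Answer: Price = 2.2242

Derivation:
d1 = (ln(S/K) + (r - q + 0.5*sigma^2) * T) / (sigma * sqrt(T)) = 0.05853017
d2 = d1 - sigma * sqrt(T) = -0.05691678
exp(-rT) = 0.99866809; exp(-qT) = 1.00000000
P = K * exp(-rT) * N(-d2) - S_0 * exp(-qT) * N(-d1)
N(-d1) = 0.47666316; N(-d2) = 0.52269426
P = 48.4300 * 0.99866809 * 0.52269426 - 48.3700 * 1.00000000 * 0.47666316 = 2.2242


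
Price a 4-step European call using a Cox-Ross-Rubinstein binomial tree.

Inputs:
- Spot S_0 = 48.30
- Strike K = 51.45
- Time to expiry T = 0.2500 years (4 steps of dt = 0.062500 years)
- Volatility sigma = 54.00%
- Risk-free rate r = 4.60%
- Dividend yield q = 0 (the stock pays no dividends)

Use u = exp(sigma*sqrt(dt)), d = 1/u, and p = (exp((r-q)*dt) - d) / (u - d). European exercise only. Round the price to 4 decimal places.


Answer: Price = V(0,0) = 4.2603

Derivation:
dt = T/N = 0.062500
u = exp(sigma*sqrt(dt)) = 1.144537; d = 1/u = 0.873716
p = (exp((r-q)*dt) - d) / (u - d) = 0.476932
Discount per step: exp(-r*dt) = 0.997129
Stock lattice S(k, i) with i counting down-moves:
  k=0: S(0,0) = 48.3000
  k=1: S(1,0) = 55.2811; S(1,1) = 42.2005
  k=2: S(2,0) = 63.2713; S(2,1) = 48.3000; S(2,2) = 36.8712
  k=3: S(3,0) = 72.4163; S(3,1) = 55.2811; S(3,2) = 42.2005; S(3,3) = 32.2150
  k=4: S(4,0) = 82.8831; S(4,1) = 63.2713; S(4,2) = 48.3000; S(4,3) = 36.8712; S(4,4) = 28.1467
Terminal payoffs V(N, i) = max(S_T - K, 0):
  V(4,0) = 31.433131; V(4,1) = 11.821283; V(4,2) = 0.000000; V(4,3) = 0.000000; V(4,4) = 0.000000
Backward induction: V(k, i) = exp(-r*dt) * [p * V(k+1, i) + (1-p) * V(k+1, i+1)].
  V(3,0) = exp(-r*dt) * [p*31.433131 + (1-p)*11.821283] = 21.114017
  V(3,1) = exp(-r*dt) * [p*11.821283 + (1-p)*0.000000] = 5.621766
  V(3,2) = exp(-r*dt) * [p*0.000000 + (1-p)*0.000000] = 0.000000
  V(3,3) = exp(-r*dt) * [p*0.000000 + (1-p)*0.000000] = 0.000000
  V(2,0) = exp(-r*dt) * [p*21.114017 + (1-p)*5.621766] = 12.973170
  V(2,1) = exp(-r*dt) * [p*5.621766 + (1-p)*0.000000] = 2.673504
  V(2,2) = exp(-r*dt) * [p*0.000000 + (1-p)*0.000000] = 0.000000
  V(1,0) = exp(-r*dt) * [p*12.973170 + (1-p)*2.673504] = 7.563970
  V(1,1) = exp(-r*dt) * [p*2.673504 + (1-p)*0.000000] = 1.271420
  V(0,0) = exp(-r*dt) * [p*7.563970 + (1-p)*1.271420] = 4.260274


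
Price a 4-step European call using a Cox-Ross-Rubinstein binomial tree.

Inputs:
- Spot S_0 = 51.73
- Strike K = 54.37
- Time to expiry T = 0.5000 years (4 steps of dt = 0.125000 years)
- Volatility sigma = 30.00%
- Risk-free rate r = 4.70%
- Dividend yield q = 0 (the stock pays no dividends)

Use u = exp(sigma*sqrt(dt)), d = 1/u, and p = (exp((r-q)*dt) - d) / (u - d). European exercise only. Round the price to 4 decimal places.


Answer: Price = V(0,0) = 3.8747

Derivation:
dt = T/N = 0.125000
u = exp(sigma*sqrt(dt)) = 1.111895; d = 1/u = 0.899365
p = (exp((r-q)*dt) - d) / (u - d) = 0.501233
Discount per step: exp(-r*dt) = 0.994142
Stock lattice S(k, i) with i counting down-moves:
  k=0: S(0,0) = 51.7300
  k=1: S(1,0) = 57.5183; S(1,1) = 46.5242
  k=2: S(2,0) = 63.9544; S(2,1) = 51.7300; S(2,2) = 41.8422
  k=3: S(3,0) = 71.1106; S(3,1) = 57.5183; S(3,2) = 46.5242; S(3,3) = 37.6314
  k=4: S(4,0) = 79.0675; S(4,1) = 63.9544; S(4,2) = 51.7300; S(4,3) = 41.8422; S(4,4) = 33.8444
Terminal payoffs V(N, i) = max(S_T - K, 0):
  V(4,0) = 24.697503; V(4,1) = 9.584374; V(4,2) = 0.000000; V(4,3) = 0.000000; V(4,4) = 0.000000
Backward induction: V(k, i) = exp(-r*dt) * [p * V(k+1, i) + (1-p) * V(k+1, i+1)].
  V(3,0) = exp(-r*dt) * [p*24.697503 + (1-p)*9.584374] = 17.059053
  V(3,1) = exp(-r*dt) * [p*9.584374 + (1-p)*0.000000] = 4.775862
  V(3,2) = exp(-r*dt) * [p*0.000000 + (1-p)*0.000000] = 0.000000
  V(3,3) = exp(-r*dt) * [p*0.000000 + (1-p)*0.000000] = 0.000000
  V(2,0) = exp(-r*dt) * [p*17.059053 + (1-p)*4.775862] = 10.868560
  V(2,1) = exp(-r*dt) * [p*4.775862 + (1-p)*0.000000] = 2.379796
  V(2,2) = exp(-r*dt) * [p*0.000000 + (1-p)*0.000000] = 0.000000
  V(1,0) = exp(-r*dt) * [p*10.868560 + (1-p)*2.379796] = 6.595779
  V(1,1) = exp(-r*dt) * [p*2.379796 + (1-p)*0.000000] = 1.185845
  V(0,0) = exp(-r*dt) * [p*6.595779 + (1-p)*1.185845] = 3.874651


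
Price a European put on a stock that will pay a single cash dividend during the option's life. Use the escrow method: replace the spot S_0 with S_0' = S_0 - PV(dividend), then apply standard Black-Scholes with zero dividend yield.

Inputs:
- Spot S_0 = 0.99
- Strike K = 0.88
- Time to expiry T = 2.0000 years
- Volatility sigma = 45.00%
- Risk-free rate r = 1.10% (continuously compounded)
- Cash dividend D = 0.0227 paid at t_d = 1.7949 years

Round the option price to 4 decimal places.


Answer: Price = 0.1785

Derivation:
PV(D) = D * exp(-r * t_d) = 0.0227 * 0.98044973 = 0.02225621
S_0' = S_0 - PV(D) = 0.9900 - 0.02225621 = 0.96774379
d1 = (ln(S_0'/K) + (r + sigma^2/2)*T) / (sigma*sqrt(T)) = 0.50211726
d2 = d1 - sigma*sqrt(T) = -0.13427885
exp(-rT) = 0.97824024
N(-d1) = 0.30779252; N(-d2) = 0.55340896
P = K * exp(-rT) * N(-d2) - S_0' * N(-d1) = 0.8800 * 0.97824024 * 0.55340896 - 0.96774379 * 0.30779252 = 0.1785


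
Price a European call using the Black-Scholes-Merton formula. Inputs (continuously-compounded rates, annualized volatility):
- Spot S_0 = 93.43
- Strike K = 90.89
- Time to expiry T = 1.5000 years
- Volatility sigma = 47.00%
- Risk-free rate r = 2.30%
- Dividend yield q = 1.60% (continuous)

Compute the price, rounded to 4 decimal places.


Answer: Price = 22.0217

Derivation:
d1 = (ln(S/K) + (r - q + 0.5*sigma^2) * T) / (sigma * sqrt(T)) = 0.35393825
d2 = d1 - sigma * sqrt(T) = -0.22169184
exp(-rT) = 0.96608834; exp(-qT) = 0.97628571
C = S_0 * exp(-qT) * N(d1) - K * exp(-rT) * N(d2)
N(d1) = 0.63830742; N(d2) = 0.41227689
C = 93.4300 * 0.97628571 * 0.63830742 - 90.8900 * 0.96608834 * 0.41227689 = 22.0217


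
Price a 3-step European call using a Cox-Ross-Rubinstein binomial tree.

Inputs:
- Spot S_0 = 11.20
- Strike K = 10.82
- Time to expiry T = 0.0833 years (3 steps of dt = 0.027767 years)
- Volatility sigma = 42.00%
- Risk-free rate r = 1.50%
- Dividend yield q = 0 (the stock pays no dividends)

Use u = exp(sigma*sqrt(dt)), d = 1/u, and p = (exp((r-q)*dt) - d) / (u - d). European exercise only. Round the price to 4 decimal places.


Answer: Price = V(0,0) = 0.7756

Derivation:
dt = T/N = 0.027767
u = exp(sigma*sqrt(dt)) = 1.072493; d = 1/u = 0.932407
p = (exp((r-q)*dt) - d) / (u - d) = 0.485484
Discount per step: exp(-r*dt) = 0.999584
Stock lattice S(k, i) with i counting down-moves:
  k=0: S(0,0) = 11.2000
  k=1: S(1,0) = 12.0119; S(1,1) = 10.4430
  k=2: S(2,0) = 12.8827; S(2,1) = 11.2000; S(2,2) = 9.7371
  k=3: S(3,0) = 13.8166; S(3,1) = 12.0119; S(3,2) = 10.4430; S(3,3) = 9.0789
Terminal payoffs V(N, i) = max(S_T - K, 0):
  V(3,0) = 2.996614; V(3,1) = 1.191923; V(3,2) = 0.000000; V(3,3) = 0.000000
Backward induction: V(k, i) = exp(-r*dt) * [p * V(k+1, i) + (1-p) * V(k+1, i+1)].
  V(2,0) = exp(-r*dt) * [p*2.996614 + (1-p)*1.191923] = 2.067211
  V(2,1) = exp(-r*dt) * [p*1.191923 + (1-p)*0.000000] = 0.578419
  V(2,2) = exp(-r*dt) * [p*0.000000 + (1-p)*0.000000] = 0.000000
  V(1,0) = exp(-r*dt) * [p*2.067211 + (1-p)*0.578419] = 1.300663
  V(1,1) = exp(-r*dt) * [p*0.578419 + (1-p)*0.000000] = 0.280697
  V(0,0) = exp(-r*dt) * [p*1.300663 + (1-p)*0.280697] = 0.775551


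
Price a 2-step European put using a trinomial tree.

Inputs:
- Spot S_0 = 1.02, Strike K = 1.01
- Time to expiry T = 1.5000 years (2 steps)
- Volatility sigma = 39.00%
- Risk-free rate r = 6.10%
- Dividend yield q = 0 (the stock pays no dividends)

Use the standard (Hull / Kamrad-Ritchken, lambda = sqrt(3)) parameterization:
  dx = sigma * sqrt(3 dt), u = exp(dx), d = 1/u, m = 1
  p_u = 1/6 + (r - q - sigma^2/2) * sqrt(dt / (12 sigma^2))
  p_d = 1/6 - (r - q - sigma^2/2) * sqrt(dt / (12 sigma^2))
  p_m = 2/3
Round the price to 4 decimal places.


Answer: Price = V(0,0) = 0.1144

Derivation:
dt = T/N = 0.750000; dx = sigma*sqrt(3*dt) = 0.585000
u = exp(dx) = 1.794991; d = 1/u = 0.557106
p_u = 0.157019, p_m = 0.666667, p_d = 0.176314
Discount per step: exp(-r*dt) = 0.955281
Stock lattice S(k, j) with j the centered position index:
  k=0: S(0,+0) = 1.0200
  k=1: S(1,-1) = 0.5682; S(1,+0) = 1.0200; S(1,+1) = 1.8309
  k=2: S(2,-2) = 0.3166; S(2,-1) = 0.5682; S(2,+0) = 1.0200; S(2,+1) = 1.8309; S(2,+2) = 3.2864
Terminal payoffs V(N, j) = max(K - S_T, 0):
  V(2,-2) = 0.693426; V(2,-1) = 0.441752; V(2,+0) = 0.000000; V(2,+1) = 0.000000; V(2,+2) = 0.000000
Backward induction: V(k, j) = exp(-r*dt) * [p_u * V(k+1, j+1) + p_m * V(k+1, j) + p_d * V(k+1, j-1)]
  V(1,-1) = exp(-r*dt) * [p_u*0.000000 + p_m*0.441752 + p_d*0.693426] = 0.398125
  V(1,+0) = exp(-r*dt) * [p_u*0.000000 + p_m*0.000000 + p_d*0.441752] = 0.074404
  V(1,+1) = exp(-r*dt) * [p_u*0.000000 + p_m*0.000000 + p_d*0.000000] = 0.000000
  V(0,+0) = exp(-r*dt) * [p_u*0.000000 + p_m*0.074404 + p_d*0.398125] = 0.114440


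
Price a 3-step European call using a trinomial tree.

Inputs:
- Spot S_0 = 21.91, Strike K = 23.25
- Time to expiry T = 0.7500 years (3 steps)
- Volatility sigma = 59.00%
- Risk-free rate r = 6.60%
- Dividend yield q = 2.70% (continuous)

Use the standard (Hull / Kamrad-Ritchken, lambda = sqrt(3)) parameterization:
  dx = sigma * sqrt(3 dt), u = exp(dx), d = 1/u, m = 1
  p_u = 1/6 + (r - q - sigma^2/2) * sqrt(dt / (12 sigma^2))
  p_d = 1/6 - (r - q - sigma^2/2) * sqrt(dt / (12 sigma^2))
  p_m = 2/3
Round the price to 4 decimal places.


Answer: Price = V(0,0) = 3.8420

Derivation:
dt = T/N = 0.250000; dx = sigma*sqrt(3*dt) = 0.510955
u = exp(dx) = 1.666882; d = 1/u = 0.599922
p_u = 0.133628, p_m = 0.666667, p_d = 0.199705
Discount per step: exp(-r*dt) = 0.983635
Stock lattice S(k, j) with j the centered position index:
  k=0: S(0,+0) = 21.9100
  k=1: S(1,-1) = 13.1443; S(1,+0) = 21.9100; S(1,+1) = 36.5214
  k=2: S(2,-2) = 7.8856; S(2,-1) = 13.1443; S(2,+0) = 21.9100; S(2,+1) = 36.5214; S(2,+2) = 60.8769
  k=3: S(3,-3) = 4.7307; S(3,-2) = 7.8856; S(3,-1) = 13.1443; S(3,+0) = 21.9100; S(3,+1) = 36.5214; S(3,+2) = 60.8769; S(3,+3) = 101.4746
Terminal payoffs V(N, j) = max(S_T - K, 0):
  V(3,-3) = 0.000000; V(3,-2) = 0.000000; V(3,-1) = 0.000000; V(3,+0) = 0.000000; V(3,+1) = 13.271391; V(3,+2) = 37.626860; V(3,+3) = 78.224559
Backward induction: V(k, j) = exp(-r*dt) * [p_u * V(k+1, j+1) + p_m * V(k+1, j) + p_d * V(k+1, j-1)]
  V(2,-2) = exp(-r*dt) * [p_u*0.000000 + p_m*0.000000 + p_d*0.000000] = 0.000000
  V(2,-1) = exp(-r*dt) * [p_u*0.000000 + p_m*0.000000 + p_d*0.000000] = 0.000000
  V(2,+0) = exp(-r*dt) * [p_u*13.271391 + p_m*0.000000 + p_d*0.000000] = 1.744408
  V(2,+1) = exp(-r*dt) * [p_u*37.626860 + p_m*13.271391 + p_d*0.000000] = 13.648529
  V(2,+2) = exp(-r*dt) * [p_u*78.224559 + p_m*37.626860 + p_d*13.271391] = 37.563004
  V(1,-1) = exp(-r*dt) * [p_u*1.744408 + p_m*0.000000 + p_d*0.000000] = 0.229287
  V(1,+0) = exp(-r*dt) * [p_u*13.648529 + p_m*1.744408 + p_d*0.000000] = 2.937888
  V(1,+1) = exp(-r*dt) * [p_u*37.563004 + p_m*13.648529 + p_d*1.744408] = 14.230113
  V(0,+0) = exp(-r*dt) * [p_u*14.230113 + p_m*2.937888 + p_d*0.229287] = 3.842005


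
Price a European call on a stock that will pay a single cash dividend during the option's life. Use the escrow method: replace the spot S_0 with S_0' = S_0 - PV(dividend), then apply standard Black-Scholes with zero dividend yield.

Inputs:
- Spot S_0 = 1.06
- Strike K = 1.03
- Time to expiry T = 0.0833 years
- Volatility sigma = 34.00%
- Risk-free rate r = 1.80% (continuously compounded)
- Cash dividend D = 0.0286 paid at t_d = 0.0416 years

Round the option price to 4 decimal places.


PV(D) = D * exp(-r * t_d) = 0.0286 * 0.99925148 = 0.02857859
S_0' = S_0 - PV(D) = 1.0600 - 0.02857859 = 1.03142141
d1 = (ln(S_0'/K) + (r + sigma^2/2)*T) / (sigma*sqrt(T)) = 0.07839807
d2 = d1 - sigma*sqrt(T) = -0.01973184
exp(-rT) = 0.99850172
N(d1) = 0.53124430; N(d2) = 0.49212864
C = S_0' * N(d1) - K * exp(-rT) * N(d2) = 1.03142141 * 0.53124430 - 1.0300 * 0.99850172 * 0.49212864 = 0.0418

Answer: Price = 0.0418


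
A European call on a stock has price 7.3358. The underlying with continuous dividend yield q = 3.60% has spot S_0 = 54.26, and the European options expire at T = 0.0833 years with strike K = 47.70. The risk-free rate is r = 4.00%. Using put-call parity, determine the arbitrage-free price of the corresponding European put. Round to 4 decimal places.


Put-call parity: C - P = S_0 * exp(-qT) - K * exp(-rT).
S_0 * exp(-qT) = 54.2600 * 0.99700569 = 54.09752884
K * exp(-rT) = 47.7000 * 0.99667354 = 47.54132809
P = C - S*exp(-qT) + K*exp(-rT)
P = 7.3358 - 54.09752884 + 47.54132809 = 0.7796

Answer: Put price = 0.7796


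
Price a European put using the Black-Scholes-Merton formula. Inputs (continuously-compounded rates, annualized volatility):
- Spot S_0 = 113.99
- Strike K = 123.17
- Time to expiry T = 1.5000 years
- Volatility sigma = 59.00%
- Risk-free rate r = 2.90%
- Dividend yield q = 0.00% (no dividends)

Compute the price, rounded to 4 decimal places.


d1 = (ln(S/K) + (r - q + 0.5*sigma^2) * T) / (sigma * sqrt(T)) = 0.31430996
d2 = d1 - sigma * sqrt(T) = -0.40828952
exp(-rT) = 0.95743255; exp(-qT) = 1.00000000
P = K * exp(-rT) * N(-d2) - S_0 * exp(-qT) * N(-d1)
N(-d1) = 0.37664282; N(-d2) = 0.65846943
P = 123.1700 * 0.95743255 * 0.65846943 - 113.9900 * 1.00000000 * 0.37664282 = 34.7178

Answer: Price = 34.7178


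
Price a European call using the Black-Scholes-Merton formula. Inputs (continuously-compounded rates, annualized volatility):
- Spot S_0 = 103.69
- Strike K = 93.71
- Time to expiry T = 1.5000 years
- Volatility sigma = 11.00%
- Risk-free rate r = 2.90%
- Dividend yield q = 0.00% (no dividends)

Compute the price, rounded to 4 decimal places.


Answer: Price = 14.9060

Derivation:
d1 = (ln(S/K) + (r - q + 0.5*sigma^2) * T) / (sigma * sqrt(T)) = 1.14143083
d2 = d1 - sigma * sqrt(T) = 1.00670890
exp(-rT) = 0.95743255; exp(-qT) = 1.00000000
C = S_0 * exp(-qT) * N(d1) - K * exp(-rT) * N(d2)
N(d1) = 0.87315466; N(d2) = 0.84296266
C = 103.6900 * 1.00000000 * 0.87315466 - 93.7100 * 0.95743255 * 0.84296266 = 14.9060


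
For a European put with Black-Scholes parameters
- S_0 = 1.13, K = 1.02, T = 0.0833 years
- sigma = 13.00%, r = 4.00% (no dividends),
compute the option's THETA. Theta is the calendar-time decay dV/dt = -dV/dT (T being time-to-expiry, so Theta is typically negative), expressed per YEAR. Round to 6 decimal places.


d1 = 2.8371574995; d2 = 2.7996372383
phi(d1) = 0.0071283900; exp(-qT) = 1.0000000000; exp(-rT) = 0.9966735450
Theta = -S*exp(-qT)*phi(d1)*sigma/(2*sqrt(T)) + r*K*exp(-rT)*N(-d2) - q*S*exp(-qT)*N(-d1)
N(-d1) = 0.0022758576; N(-d2) = 0.0025580032; sqrt(T) = 0.2886173938
Term 1 = -1.1300 * 1.0000000000 * 0.0071283900 * 0.1300 / (2 * 0.2886173938) = -0.0018140980
Term 2 = 0.0400 * 1.0200 * 0.9966735450 * 0.0025580032 = 0.0001040194
Term 3 = 0 (no dividend yield, q = 0)
Theta = -0.0018140980 + (0.0001040194) + (0.0000000000) = -0.001710

Answer: Theta = -0.001710


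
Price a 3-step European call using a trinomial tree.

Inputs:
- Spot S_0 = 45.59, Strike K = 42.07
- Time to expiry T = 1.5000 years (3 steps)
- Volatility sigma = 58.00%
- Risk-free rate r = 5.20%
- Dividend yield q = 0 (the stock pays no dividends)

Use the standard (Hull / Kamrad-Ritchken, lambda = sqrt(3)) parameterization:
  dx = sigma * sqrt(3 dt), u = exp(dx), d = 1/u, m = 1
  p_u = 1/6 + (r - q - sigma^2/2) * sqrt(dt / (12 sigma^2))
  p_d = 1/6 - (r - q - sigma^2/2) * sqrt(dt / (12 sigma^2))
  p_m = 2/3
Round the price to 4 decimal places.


Answer: Price = V(0,0) = 14.5510

Derivation:
dt = T/N = 0.500000; dx = sigma*sqrt(3*dt) = 0.710352
u = exp(dx) = 2.034707; d = 1/u = 0.491471
p_u = 0.125771, p_m = 0.666667, p_d = 0.207562
Discount per step: exp(-r*dt) = 0.974335
Stock lattice S(k, j) with j the centered position index:
  k=0: S(0,+0) = 45.5900
  k=1: S(1,-1) = 22.4062; S(1,+0) = 45.5900; S(1,+1) = 92.7623
  k=2: S(2,-2) = 11.0120; S(2,-1) = 22.4062; S(2,+0) = 45.5900; S(2,+1) = 92.7623; S(2,+2) = 188.7442
  k=3: S(3,-3) = 5.4121; S(3,-2) = 11.0120; S(3,-1) = 22.4062; S(3,+0) = 45.5900; S(3,+1) = 92.7623; S(3,+2) = 188.7442; S(3,+3) = 384.0391
Terminal payoffs V(N, j) = max(S_T - K, 0):
  V(3,-3) = 0.000000; V(3,-2) = 0.000000; V(3,-1) = 0.000000; V(3,+0) = 3.520000; V(3,+1) = 50.692310; V(3,+2) = 146.674160; V(3,+3) = 341.969138
Backward induction: V(k, j) = exp(-r*dt) * [p_u * V(k+1, j+1) + p_m * V(k+1, j) + p_d * V(k+1, j-1)]
  V(2,-2) = exp(-r*dt) * [p_u*0.000000 + p_m*0.000000 + p_d*0.000000] = 0.000000
  V(2,-1) = exp(-r*dt) * [p_u*3.520000 + p_m*0.000000 + p_d*0.000000] = 0.431353
  V(2,+0) = exp(-r*dt) * [p_u*50.692310 + p_m*3.520000 + p_d*0.000000] = 8.498455
  V(2,+1) = exp(-r*dt) * [p_u*146.674160 + p_m*50.692310 + p_d*3.520000] = 51.613368
  V(2,+2) = exp(-r*dt) * [p_u*341.969138 + p_m*146.674160 + p_d*50.692310] = 147.431045
  V(1,-1) = exp(-r*dt) * [p_u*8.498455 + p_m*0.431353 + p_d*0.000000] = 1.321619
  V(1,+0) = exp(-r*dt) * [p_u*51.613368 + p_m*8.498455 + p_d*0.431353] = 11.932348
  V(1,+1) = exp(-r*dt) * [p_u*147.431045 + p_m*51.613368 + p_d*8.498455] = 53.311216
  V(0,+0) = exp(-r*dt) * [p_u*53.311216 + p_m*11.932348 + p_d*1.321619] = 14.550959


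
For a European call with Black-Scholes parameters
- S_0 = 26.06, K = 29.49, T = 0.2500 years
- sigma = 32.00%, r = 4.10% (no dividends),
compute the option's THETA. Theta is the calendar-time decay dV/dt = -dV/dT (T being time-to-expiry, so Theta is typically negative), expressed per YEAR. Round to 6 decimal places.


d1 = -0.6287478196; d2 = -0.7887478196
phi(d1) = 0.3273908888; exp(-qT) = 1.0000000000; exp(-rT) = 0.9898023522
Theta = -S*exp(-qT)*phi(d1)*sigma/(2*sqrt(T)) - r*K*exp(-rT)*N(d2) + q*S*exp(-qT)*N(d1)
N(d1) = 0.2647570831; N(d2) = 0.2151297064; sqrt(T) = 0.5000000000
Term 1 = -26.0600 * 1.0000000000 * 0.3273908888 * 0.3200 / (2 * 0.5000000000) = -2.7301780999
Term 2 = -0.0410 * 29.4900 * 0.9898023522 * 0.2151297064 = -0.2574586545
Term 3 = 0 (no dividend yield, q = 0)
Theta = -2.7301780999 + (-0.2574586545) + (0.0000000000) = -2.987637

Answer: Theta = -2.987637


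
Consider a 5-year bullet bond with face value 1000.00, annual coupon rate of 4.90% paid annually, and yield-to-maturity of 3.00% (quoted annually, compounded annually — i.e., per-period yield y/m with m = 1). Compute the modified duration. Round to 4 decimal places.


Answer: Modified duration = 4.4417

Derivation:
Coupon per period c = face * coupon_rate / m = 49.000000
Periods per year m = 1; per-period yield y/m = 0.030000
Number of cashflows N = 5
Cashflows (t years, CF_t, discount factor 1/(1+y/m)^(m*t), PV):
  t = 1.0000: CF_t = 49.000000, DF = 0.970874, PV = 47.572816
  t = 2.0000: CF_t = 49.000000, DF = 0.942596, PV = 46.187200
  t = 3.0000: CF_t = 49.000000, DF = 0.915142, PV = 44.841941
  t = 4.0000: CF_t = 49.000000, DF = 0.888487, PV = 43.535865
  t = 5.0000: CF_t = 1049.000000, DF = 0.862609, PV = 904.876615
Price P = sum_t PV_t = 1087.014437
First compute Macaulay numerator sum_t t * PV_t:
  t * PV_t at t = 1.0000: 47.572816
  t * PV_t at t = 2.0000: 92.374399
  t * PV_t at t = 3.0000: 134.525824
  t * PV_t at t = 4.0000: 174.143461
  t * PV_t at t = 5.0000: 4524.383074
Macaulay duration D = 4972.999574 / 1087.014437 = 4.574916
Modified duration = D / (1 + y/m) = 4.574916 / (1 + 0.030000) = 4.441666


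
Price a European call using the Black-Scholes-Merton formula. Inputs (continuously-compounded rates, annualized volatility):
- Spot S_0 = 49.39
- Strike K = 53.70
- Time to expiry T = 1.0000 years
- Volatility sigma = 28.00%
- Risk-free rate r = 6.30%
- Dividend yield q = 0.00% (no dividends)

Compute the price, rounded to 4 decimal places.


Answer: Price = 5.0559

Derivation:
d1 = (ln(S/K) + (r - q + 0.5*sigma^2) * T) / (sigma * sqrt(T)) = 0.06619633
d2 = d1 - sigma * sqrt(T) = -0.21380367
exp(-rT) = 0.93894347; exp(-qT) = 1.00000000
C = S_0 * exp(-qT) * N(d1) - K * exp(-rT) * N(d2)
N(d1) = 0.52638924; N(d2) = 0.41535008
C = 49.3900 * 1.00000000 * 0.52638924 - 53.7000 * 0.93894347 * 0.41535008 = 5.0559


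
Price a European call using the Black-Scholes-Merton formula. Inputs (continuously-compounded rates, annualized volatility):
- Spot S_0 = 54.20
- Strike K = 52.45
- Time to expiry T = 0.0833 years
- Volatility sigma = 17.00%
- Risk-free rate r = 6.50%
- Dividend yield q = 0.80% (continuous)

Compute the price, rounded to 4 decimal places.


d1 = (ln(S/K) + (r - q + 0.5*sigma^2) * T) / (sigma * sqrt(T)) = 0.79022506
d2 = d1 - sigma * sqrt(T) = 0.74116010
exp(-rT) = 0.99460013; exp(-qT) = 0.99933382
C = S_0 * exp(-qT) * N(d1) - K * exp(-rT) * N(d2)
N(d1) = 0.78530183; N(d2) = 0.77070181
C = 54.2000 * 0.99933382 * 0.78530183 - 52.4500 * 0.99460013 * 0.77070181 = 2.3300

Answer: Price = 2.3300
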